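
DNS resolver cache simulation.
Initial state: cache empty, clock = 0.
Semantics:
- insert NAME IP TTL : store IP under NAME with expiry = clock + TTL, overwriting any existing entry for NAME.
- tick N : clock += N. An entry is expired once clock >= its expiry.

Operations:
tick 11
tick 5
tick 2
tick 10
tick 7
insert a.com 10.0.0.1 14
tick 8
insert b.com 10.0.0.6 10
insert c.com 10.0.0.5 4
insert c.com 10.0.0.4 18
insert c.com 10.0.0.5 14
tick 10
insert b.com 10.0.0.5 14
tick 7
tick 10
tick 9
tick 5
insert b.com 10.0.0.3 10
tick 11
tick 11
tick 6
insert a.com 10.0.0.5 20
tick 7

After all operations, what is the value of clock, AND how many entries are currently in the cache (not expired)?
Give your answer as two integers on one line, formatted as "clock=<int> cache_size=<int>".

Op 1: tick 11 -> clock=11.
Op 2: tick 5 -> clock=16.
Op 3: tick 2 -> clock=18.
Op 4: tick 10 -> clock=28.
Op 5: tick 7 -> clock=35.
Op 6: insert a.com -> 10.0.0.1 (expiry=35+14=49). clock=35
Op 7: tick 8 -> clock=43.
Op 8: insert b.com -> 10.0.0.6 (expiry=43+10=53). clock=43
Op 9: insert c.com -> 10.0.0.5 (expiry=43+4=47). clock=43
Op 10: insert c.com -> 10.0.0.4 (expiry=43+18=61). clock=43
Op 11: insert c.com -> 10.0.0.5 (expiry=43+14=57). clock=43
Op 12: tick 10 -> clock=53. purged={a.com,b.com}
Op 13: insert b.com -> 10.0.0.5 (expiry=53+14=67). clock=53
Op 14: tick 7 -> clock=60. purged={c.com}
Op 15: tick 10 -> clock=70. purged={b.com}
Op 16: tick 9 -> clock=79.
Op 17: tick 5 -> clock=84.
Op 18: insert b.com -> 10.0.0.3 (expiry=84+10=94). clock=84
Op 19: tick 11 -> clock=95. purged={b.com}
Op 20: tick 11 -> clock=106.
Op 21: tick 6 -> clock=112.
Op 22: insert a.com -> 10.0.0.5 (expiry=112+20=132). clock=112
Op 23: tick 7 -> clock=119.
Final clock = 119
Final cache (unexpired): {a.com} -> size=1

Answer: clock=119 cache_size=1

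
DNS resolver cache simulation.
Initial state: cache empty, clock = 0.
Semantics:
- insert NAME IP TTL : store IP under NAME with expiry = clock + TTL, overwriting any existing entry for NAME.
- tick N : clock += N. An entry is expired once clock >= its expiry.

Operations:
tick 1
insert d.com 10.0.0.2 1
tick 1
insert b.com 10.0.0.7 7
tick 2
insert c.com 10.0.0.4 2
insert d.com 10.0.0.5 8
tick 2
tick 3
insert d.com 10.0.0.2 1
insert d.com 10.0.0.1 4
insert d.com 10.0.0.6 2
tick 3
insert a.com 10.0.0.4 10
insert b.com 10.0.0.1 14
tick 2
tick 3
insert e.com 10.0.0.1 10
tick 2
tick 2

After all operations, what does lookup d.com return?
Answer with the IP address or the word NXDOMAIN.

Op 1: tick 1 -> clock=1.
Op 2: insert d.com -> 10.0.0.2 (expiry=1+1=2). clock=1
Op 3: tick 1 -> clock=2. purged={d.com}
Op 4: insert b.com -> 10.0.0.7 (expiry=2+7=9). clock=2
Op 5: tick 2 -> clock=4.
Op 6: insert c.com -> 10.0.0.4 (expiry=4+2=6). clock=4
Op 7: insert d.com -> 10.0.0.5 (expiry=4+8=12). clock=4
Op 8: tick 2 -> clock=6. purged={c.com}
Op 9: tick 3 -> clock=9. purged={b.com}
Op 10: insert d.com -> 10.0.0.2 (expiry=9+1=10). clock=9
Op 11: insert d.com -> 10.0.0.1 (expiry=9+4=13). clock=9
Op 12: insert d.com -> 10.0.0.6 (expiry=9+2=11). clock=9
Op 13: tick 3 -> clock=12. purged={d.com}
Op 14: insert a.com -> 10.0.0.4 (expiry=12+10=22). clock=12
Op 15: insert b.com -> 10.0.0.1 (expiry=12+14=26). clock=12
Op 16: tick 2 -> clock=14.
Op 17: tick 3 -> clock=17.
Op 18: insert e.com -> 10.0.0.1 (expiry=17+10=27). clock=17
Op 19: tick 2 -> clock=19.
Op 20: tick 2 -> clock=21.
lookup d.com: not in cache (expired or never inserted)

Answer: NXDOMAIN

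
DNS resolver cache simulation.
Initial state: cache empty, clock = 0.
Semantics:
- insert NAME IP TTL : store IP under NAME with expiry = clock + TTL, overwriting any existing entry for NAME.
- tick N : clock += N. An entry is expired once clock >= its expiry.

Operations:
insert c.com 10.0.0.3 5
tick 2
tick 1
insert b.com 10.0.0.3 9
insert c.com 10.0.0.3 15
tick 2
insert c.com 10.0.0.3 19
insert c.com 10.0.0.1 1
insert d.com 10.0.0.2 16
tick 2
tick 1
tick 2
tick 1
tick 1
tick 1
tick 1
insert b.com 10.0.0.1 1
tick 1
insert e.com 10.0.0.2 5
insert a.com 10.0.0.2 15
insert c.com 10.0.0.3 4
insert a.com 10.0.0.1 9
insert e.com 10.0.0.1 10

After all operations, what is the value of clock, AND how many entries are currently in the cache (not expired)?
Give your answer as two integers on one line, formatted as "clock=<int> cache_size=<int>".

Op 1: insert c.com -> 10.0.0.3 (expiry=0+5=5). clock=0
Op 2: tick 2 -> clock=2.
Op 3: tick 1 -> clock=3.
Op 4: insert b.com -> 10.0.0.3 (expiry=3+9=12). clock=3
Op 5: insert c.com -> 10.0.0.3 (expiry=3+15=18). clock=3
Op 6: tick 2 -> clock=5.
Op 7: insert c.com -> 10.0.0.3 (expiry=5+19=24). clock=5
Op 8: insert c.com -> 10.0.0.1 (expiry=5+1=6). clock=5
Op 9: insert d.com -> 10.0.0.2 (expiry=5+16=21). clock=5
Op 10: tick 2 -> clock=7. purged={c.com}
Op 11: tick 1 -> clock=8.
Op 12: tick 2 -> clock=10.
Op 13: tick 1 -> clock=11.
Op 14: tick 1 -> clock=12. purged={b.com}
Op 15: tick 1 -> clock=13.
Op 16: tick 1 -> clock=14.
Op 17: insert b.com -> 10.0.0.1 (expiry=14+1=15). clock=14
Op 18: tick 1 -> clock=15. purged={b.com}
Op 19: insert e.com -> 10.0.0.2 (expiry=15+5=20). clock=15
Op 20: insert a.com -> 10.0.0.2 (expiry=15+15=30). clock=15
Op 21: insert c.com -> 10.0.0.3 (expiry=15+4=19). clock=15
Op 22: insert a.com -> 10.0.0.1 (expiry=15+9=24). clock=15
Op 23: insert e.com -> 10.0.0.1 (expiry=15+10=25). clock=15
Final clock = 15
Final cache (unexpired): {a.com,c.com,d.com,e.com} -> size=4

Answer: clock=15 cache_size=4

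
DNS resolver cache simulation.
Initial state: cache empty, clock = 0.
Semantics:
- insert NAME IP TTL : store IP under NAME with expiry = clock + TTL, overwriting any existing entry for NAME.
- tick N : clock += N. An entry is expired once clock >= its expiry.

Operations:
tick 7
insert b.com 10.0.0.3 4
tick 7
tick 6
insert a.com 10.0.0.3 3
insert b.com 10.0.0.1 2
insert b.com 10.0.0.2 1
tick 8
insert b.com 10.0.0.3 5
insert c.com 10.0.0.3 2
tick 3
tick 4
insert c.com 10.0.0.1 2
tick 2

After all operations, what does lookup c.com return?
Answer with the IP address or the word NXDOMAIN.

Op 1: tick 7 -> clock=7.
Op 2: insert b.com -> 10.0.0.3 (expiry=7+4=11). clock=7
Op 3: tick 7 -> clock=14. purged={b.com}
Op 4: tick 6 -> clock=20.
Op 5: insert a.com -> 10.0.0.3 (expiry=20+3=23). clock=20
Op 6: insert b.com -> 10.0.0.1 (expiry=20+2=22). clock=20
Op 7: insert b.com -> 10.0.0.2 (expiry=20+1=21). clock=20
Op 8: tick 8 -> clock=28. purged={a.com,b.com}
Op 9: insert b.com -> 10.0.0.3 (expiry=28+5=33). clock=28
Op 10: insert c.com -> 10.0.0.3 (expiry=28+2=30). clock=28
Op 11: tick 3 -> clock=31. purged={c.com}
Op 12: tick 4 -> clock=35. purged={b.com}
Op 13: insert c.com -> 10.0.0.1 (expiry=35+2=37). clock=35
Op 14: tick 2 -> clock=37. purged={c.com}
lookup c.com: not in cache (expired or never inserted)

Answer: NXDOMAIN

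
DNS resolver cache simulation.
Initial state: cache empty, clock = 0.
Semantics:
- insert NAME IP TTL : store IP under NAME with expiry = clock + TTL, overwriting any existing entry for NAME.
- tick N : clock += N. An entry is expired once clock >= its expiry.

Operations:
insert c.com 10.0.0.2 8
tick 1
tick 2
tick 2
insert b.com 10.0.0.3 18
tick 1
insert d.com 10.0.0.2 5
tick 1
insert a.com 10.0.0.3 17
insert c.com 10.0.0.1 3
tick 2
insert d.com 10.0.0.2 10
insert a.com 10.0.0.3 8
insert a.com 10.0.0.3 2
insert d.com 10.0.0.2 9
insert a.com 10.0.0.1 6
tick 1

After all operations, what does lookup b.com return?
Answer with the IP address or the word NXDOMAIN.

Op 1: insert c.com -> 10.0.0.2 (expiry=0+8=8). clock=0
Op 2: tick 1 -> clock=1.
Op 3: tick 2 -> clock=3.
Op 4: tick 2 -> clock=5.
Op 5: insert b.com -> 10.0.0.3 (expiry=5+18=23). clock=5
Op 6: tick 1 -> clock=6.
Op 7: insert d.com -> 10.0.0.2 (expiry=6+5=11). clock=6
Op 8: tick 1 -> clock=7.
Op 9: insert a.com -> 10.0.0.3 (expiry=7+17=24). clock=7
Op 10: insert c.com -> 10.0.0.1 (expiry=7+3=10). clock=7
Op 11: tick 2 -> clock=9.
Op 12: insert d.com -> 10.0.0.2 (expiry=9+10=19). clock=9
Op 13: insert a.com -> 10.0.0.3 (expiry=9+8=17). clock=9
Op 14: insert a.com -> 10.0.0.3 (expiry=9+2=11). clock=9
Op 15: insert d.com -> 10.0.0.2 (expiry=9+9=18). clock=9
Op 16: insert a.com -> 10.0.0.1 (expiry=9+6=15). clock=9
Op 17: tick 1 -> clock=10. purged={c.com}
lookup b.com: present, ip=10.0.0.3 expiry=23 > clock=10

Answer: 10.0.0.3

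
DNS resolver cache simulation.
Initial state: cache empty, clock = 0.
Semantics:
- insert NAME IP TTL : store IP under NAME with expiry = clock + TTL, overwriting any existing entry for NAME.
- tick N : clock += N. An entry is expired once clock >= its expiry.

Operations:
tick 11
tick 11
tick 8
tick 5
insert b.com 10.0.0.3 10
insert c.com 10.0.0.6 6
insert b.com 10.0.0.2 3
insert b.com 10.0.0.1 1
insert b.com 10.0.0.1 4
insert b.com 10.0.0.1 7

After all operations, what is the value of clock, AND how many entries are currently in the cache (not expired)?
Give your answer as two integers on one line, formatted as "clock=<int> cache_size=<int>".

Op 1: tick 11 -> clock=11.
Op 2: tick 11 -> clock=22.
Op 3: tick 8 -> clock=30.
Op 4: tick 5 -> clock=35.
Op 5: insert b.com -> 10.0.0.3 (expiry=35+10=45). clock=35
Op 6: insert c.com -> 10.0.0.6 (expiry=35+6=41). clock=35
Op 7: insert b.com -> 10.0.0.2 (expiry=35+3=38). clock=35
Op 8: insert b.com -> 10.0.0.1 (expiry=35+1=36). clock=35
Op 9: insert b.com -> 10.0.0.1 (expiry=35+4=39). clock=35
Op 10: insert b.com -> 10.0.0.1 (expiry=35+7=42). clock=35
Final clock = 35
Final cache (unexpired): {b.com,c.com} -> size=2

Answer: clock=35 cache_size=2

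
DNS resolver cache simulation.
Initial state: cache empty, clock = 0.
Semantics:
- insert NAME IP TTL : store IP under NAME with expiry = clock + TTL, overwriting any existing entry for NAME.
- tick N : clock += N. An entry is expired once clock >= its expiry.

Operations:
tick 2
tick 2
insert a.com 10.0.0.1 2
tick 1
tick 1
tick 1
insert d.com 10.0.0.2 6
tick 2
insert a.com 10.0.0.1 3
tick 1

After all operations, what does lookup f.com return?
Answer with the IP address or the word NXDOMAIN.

Op 1: tick 2 -> clock=2.
Op 2: tick 2 -> clock=4.
Op 3: insert a.com -> 10.0.0.1 (expiry=4+2=6). clock=4
Op 4: tick 1 -> clock=5.
Op 5: tick 1 -> clock=6. purged={a.com}
Op 6: tick 1 -> clock=7.
Op 7: insert d.com -> 10.0.0.2 (expiry=7+6=13). clock=7
Op 8: tick 2 -> clock=9.
Op 9: insert a.com -> 10.0.0.1 (expiry=9+3=12). clock=9
Op 10: tick 1 -> clock=10.
lookup f.com: not in cache (expired or never inserted)

Answer: NXDOMAIN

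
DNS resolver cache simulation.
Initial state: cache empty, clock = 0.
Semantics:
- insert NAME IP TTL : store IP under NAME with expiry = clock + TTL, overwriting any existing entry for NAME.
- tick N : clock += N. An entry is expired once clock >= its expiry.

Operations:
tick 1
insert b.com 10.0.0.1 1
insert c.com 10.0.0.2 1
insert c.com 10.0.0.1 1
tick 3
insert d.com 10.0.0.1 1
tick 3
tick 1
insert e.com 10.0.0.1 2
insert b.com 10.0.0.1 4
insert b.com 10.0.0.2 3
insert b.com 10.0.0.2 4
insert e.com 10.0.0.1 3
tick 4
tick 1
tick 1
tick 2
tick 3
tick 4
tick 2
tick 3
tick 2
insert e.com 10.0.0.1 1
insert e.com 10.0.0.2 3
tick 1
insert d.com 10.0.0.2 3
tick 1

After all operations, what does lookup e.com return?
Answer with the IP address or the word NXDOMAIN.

Op 1: tick 1 -> clock=1.
Op 2: insert b.com -> 10.0.0.1 (expiry=1+1=2). clock=1
Op 3: insert c.com -> 10.0.0.2 (expiry=1+1=2). clock=1
Op 4: insert c.com -> 10.0.0.1 (expiry=1+1=2). clock=1
Op 5: tick 3 -> clock=4. purged={b.com,c.com}
Op 6: insert d.com -> 10.0.0.1 (expiry=4+1=5). clock=4
Op 7: tick 3 -> clock=7. purged={d.com}
Op 8: tick 1 -> clock=8.
Op 9: insert e.com -> 10.0.0.1 (expiry=8+2=10). clock=8
Op 10: insert b.com -> 10.0.0.1 (expiry=8+4=12). clock=8
Op 11: insert b.com -> 10.0.0.2 (expiry=8+3=11). clock=8
Op 12: insert b.com -> 10.0.0.2 (expiry=8+4=12). clock=8
Op 13: insert e.com -> 10.0.0.1 (expiry=8+3=11). clock=8
Op 14: tick 4 -> clock=12. purged={b.com,e.com}
Op 15: tick 1 -> clock=13.
Op 16: tick 1 -> clock=14.
Op 17: tick 2 -> clock=16.
Op 18: tick 3 -> clock=19.
Op 19: tick 4 -> clock=23.
Op 20: tick 2 -> clock=25.
Op 21: tick 3 -> clock=28.
Op 22: tick 2 -> clock=30.
Op 23: insert e.com -> 10.0.0.1 (expiry=30+1=31). clock=30
Op 24: insert e.com -> 10.0.0.2 (expiry=30+3=33). clock=30
Op 25: tick 1 -> clock=31.
Op 26: insert d.com -> 10.0.0.2 (expiry=31+3=34). clock=31
Op 27: tick 1 -> clock=32.
lookup e.com: present, ip=10.0.0.2 expiry=33 > clock=32

Answer: 10.0.0.2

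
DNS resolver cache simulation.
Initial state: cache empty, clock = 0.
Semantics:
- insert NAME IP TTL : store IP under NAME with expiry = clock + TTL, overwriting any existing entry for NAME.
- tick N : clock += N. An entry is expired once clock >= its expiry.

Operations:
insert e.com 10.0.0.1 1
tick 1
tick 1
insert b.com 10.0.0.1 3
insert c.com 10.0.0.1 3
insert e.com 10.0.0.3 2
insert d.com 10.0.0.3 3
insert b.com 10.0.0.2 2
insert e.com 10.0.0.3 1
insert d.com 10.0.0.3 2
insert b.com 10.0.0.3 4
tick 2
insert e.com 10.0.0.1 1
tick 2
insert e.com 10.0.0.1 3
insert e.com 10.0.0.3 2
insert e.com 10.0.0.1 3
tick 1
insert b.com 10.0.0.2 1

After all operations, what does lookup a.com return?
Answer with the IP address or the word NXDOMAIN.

Answer: NXDOMAIN

Derivation:
Op 1: insert e.com -> 10.0.0.1 (expiry=0+1=1). clock=0
Op 2: tick 1 -> clock=1. purged={e.com}
Op 3: tick 1 -> clock=2.
Op 4: insert b.com -> 10.0.0.1 (expiry=2+3=5). clock=2
Op 5: insert c.com -> 10.0.0.1 (expiry=2+3=5). clock=2
Op 6: insert e.com -> 10.0.0.3 (expiry=2+2=4). clock=2
Op 7: insert d.com -> 10.0.0.3 (expiry=2+3=5). clock=2
Op 8: insert b.com -> 10.0.0.2 (expiry=2+2=4). clock=2
Op 9: insert e.com -> 10.0.0.3 (expiry=2+1=3). clock=2
Op 10: insert d.com -> 10.0.0.3 (expiry=2+2=4). clock=2
Op 11: insert b.com -> 10.0.0.3 (expiry=2+4=6). clock=2
Op 12: tick 2 -> clock=4. purged={d.com,e.com}
Op 13: insert e.com -> 10.0.0.1 (expiry=4+1=5). clock=4
Op 14: tick 2 -> clock=6. purged={b.com,c.com,e.com}
Op 15: insert e.com -> 10.0.0.1 (expiry=6+3=9). clock=6
Op 16: insert e.com -> 10.0.0.3 (expiry=6+2=8). clock=6
Op 17: insert e.com -> 10.0.0.1 (expiry=6+3=9). clock=6
Op 18: tick 1 -> clock=7.
Op 19: insert b.com -> 10.0.0.2 (expiry=7+1=8). clock=7
lookup a.com: not in cache (expired or never inserted)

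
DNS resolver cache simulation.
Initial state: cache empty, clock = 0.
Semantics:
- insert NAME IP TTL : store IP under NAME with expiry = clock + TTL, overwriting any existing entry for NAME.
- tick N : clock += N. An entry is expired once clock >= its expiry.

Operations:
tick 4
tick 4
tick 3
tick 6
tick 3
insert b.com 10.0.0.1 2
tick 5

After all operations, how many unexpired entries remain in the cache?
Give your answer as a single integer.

Answer: 0

Derivation:
Op 1: tick 4 -> clock=4.
Op 2: tick 4 -> clock=8.
Op 3: tick 3 -> clock=11.
Op 4: tick 6 -> clock=17.
Op 5: tick 3 -> clock=20.
Op 6: insert b.com -> 10.0.0.1 (expiry=20+2=22). clock=20
Op 7: tick 5 -> clock=25. purged={b.com}
Final cache (unexpired): {} -> size=0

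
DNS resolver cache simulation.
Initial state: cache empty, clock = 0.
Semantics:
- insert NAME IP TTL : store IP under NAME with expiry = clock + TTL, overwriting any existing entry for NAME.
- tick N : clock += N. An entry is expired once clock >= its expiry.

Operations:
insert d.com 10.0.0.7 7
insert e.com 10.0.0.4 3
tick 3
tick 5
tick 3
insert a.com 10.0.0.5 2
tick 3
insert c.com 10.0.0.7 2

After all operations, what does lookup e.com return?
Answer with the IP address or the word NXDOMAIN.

Answer: NXDOMAIN

Derivation:
Op 1: insert d.com -> 10.0.0.7 (expiry=0+7=7). clock=0
Op 2: insert e.com -> 10.0.0.4 (expiry=0+3=3). clock=0
Op 3: tick 3 -> clock=3. purged={e.com}
Op 4: tick 5 -> clock=8. purged={d.com}
Op 5: tick 3 -> clock=11.
Op 6: insert a.com -> 10.0.0.5 (expiry=11+2=13). clock=11
Op 7: tick 3 -> clock=14. purged={a.com}
Op 8: insert c.com -> 10.0.0.7 (expiry=14+2=16). clock=14
lookup e.com: not in cache (expired or never inserted)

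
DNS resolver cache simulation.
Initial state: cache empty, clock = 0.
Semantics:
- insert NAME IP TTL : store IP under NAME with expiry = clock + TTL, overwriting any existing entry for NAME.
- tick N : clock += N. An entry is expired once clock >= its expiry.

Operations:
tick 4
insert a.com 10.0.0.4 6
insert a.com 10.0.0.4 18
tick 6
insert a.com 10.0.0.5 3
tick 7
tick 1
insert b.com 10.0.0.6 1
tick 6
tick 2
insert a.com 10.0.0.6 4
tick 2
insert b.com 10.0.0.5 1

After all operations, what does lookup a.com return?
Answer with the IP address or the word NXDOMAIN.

Answer: 10.0.0.6

Derivation:
Op 1: tick 4 -> clock=4.
Op 2: insert a.com -> 10.0.0.4 (expiry=4+6=10). clock=4
Op 3: insert a.com -> 10.0.0.4 (expiry=4+18=22). clock=4
Op 4: tick 6 -> clock=10.
Op 5: insert a.com -> 10.0.0.5 (expiry=10+3=13). clock=10
Op 6: tick 7 -> clock=17. purged={a.com}
Op 7: tick 1 -> clock=18.
Op 8: insert b.com -> 10.0.0.6 (expiry=18+1=19). clock=18
Op 9: tick 6 -> clock=24. purged={b.com}
Op 10: tick 2 -> clock=26.
Op 11: insert a.com -> 10.0.0.6 (expiry=26+4=30). clock=26
Op 12: tick 2 -> clock=28.
Op 13: insert b.com -> 10.0.0.5 (expiry=28+1=29). clock=28
lookup a.com: present, ip=10.0.0.6 expiry=30 > clock=28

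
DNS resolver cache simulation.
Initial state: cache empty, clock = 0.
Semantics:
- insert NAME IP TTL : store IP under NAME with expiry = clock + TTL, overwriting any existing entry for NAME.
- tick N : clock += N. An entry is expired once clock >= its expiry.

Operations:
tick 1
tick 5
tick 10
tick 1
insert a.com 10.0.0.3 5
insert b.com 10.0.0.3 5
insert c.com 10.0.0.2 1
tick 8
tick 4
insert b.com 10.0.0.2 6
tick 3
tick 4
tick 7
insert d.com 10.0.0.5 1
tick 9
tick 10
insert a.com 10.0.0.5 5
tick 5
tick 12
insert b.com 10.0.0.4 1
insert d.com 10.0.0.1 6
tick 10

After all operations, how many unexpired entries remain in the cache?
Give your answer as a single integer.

Op 1: tick 1 -> clock=1.
Op 2: tick 5 -> clock=6.
Op 3: tick 10 -> clock=16.
Op 4: tick 1 -> clock=17.
Op 5: insert a.com -> 10.0.0.3 (expiry=17+5=22). clock=17
Op 6: insert b.com -> 10.0.0.3 (expiry=17+5=22). clock=17
Op 7: insert c.com -> 10.0.0.2 (expiry=17+1=18). clock=17
Op 8: tick 8 -> clock=25. purged={a.com,b.com,c.com}
Op 9: tick 4 -> clock=29.
Op 10: insert b.com -> 10.0.0.2 (expiry=29+6=35). clock=29
Op 11: tick 3 -> clock=32.
Op 12: tick 4 -> clock=36. purged={b.com}
Op 13: tick 7 -> clock=43.
Op 14: insert d.com -> 10.0.0.5 (expiry=43+1=44). clock=43
Op 15: tick 9 -> clock=52. purged={d.com}
Op 16: tick 10 -> clock=62.
Op 17: insert a.com -> 10.0.0.5 (expiry=62+5=67). clock=62
Op 18: tick 5 -> clock=67. purged={a.com}
Op 19: tick 12 -> clock=79.
Op 20: insert b.com -> 10.0.0.4 (expiry=79+1=80). clock=79
Op 21: insert d.com -> 10.0.0.1 (expiry=79+6=85). clock=79
Op 22: tick 10 -> clock=89. purged={b.com,d.com}
Final cache (unexpired): {} -> size=0

Answer: 0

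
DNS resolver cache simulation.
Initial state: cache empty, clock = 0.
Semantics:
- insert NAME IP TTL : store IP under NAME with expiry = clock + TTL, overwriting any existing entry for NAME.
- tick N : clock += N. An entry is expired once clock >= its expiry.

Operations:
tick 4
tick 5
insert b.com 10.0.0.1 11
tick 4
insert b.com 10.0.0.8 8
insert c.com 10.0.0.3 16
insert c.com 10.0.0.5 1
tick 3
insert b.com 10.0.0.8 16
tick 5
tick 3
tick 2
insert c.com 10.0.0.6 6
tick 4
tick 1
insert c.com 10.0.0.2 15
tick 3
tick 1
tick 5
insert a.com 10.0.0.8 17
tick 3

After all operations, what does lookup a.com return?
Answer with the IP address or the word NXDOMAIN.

Answer: 10.0.0.8

Derivation:
Op 1: tick 4 -> clock=4.
Op 2: tick 5 -> clock=9.
Op 3: insert b.com -> 10.0.0.1 (expiry=9+11=20). clock=9
Op 4: tick 4 -> clock=13.
Op 5: insert b.com -> 10.0.0.8 (expiry=13+8=21). clock=13
Op 6: insert c.com -> 10.0.0.3 (expiry=13+16=29). clock=13
Op 7: insert c.com -> 10.0.0.5 (expiry=13+1=14). clock=13
Op 8: tick 3 -> clock=16. purged={c.com}
Op 9: insert b.com -> 10.0.0.8 (expiry=16+16=32). clock=16
Op 10: tick 5 -> clock=21.
Op 11: tick 3 -> clock=24.
Op 12: tick 2 -> clock=26.
Op 13: insert c.com -> 10.0.0.6 (expiry=26+6=32). clock=26
Op 14: tick 4 -> clock=30.
Op 15: tick 1 -> clock=31.
Op 16: insert c.com -> 10.0.0.2 (expiry=31+15=46). clock=31
Op 17: tick 3 -> clock=34. purged={b.com}
Op 18: tick 1 -> clock=35.
Op 19: tick 5 -> clock=40.
Op 20: insert a.com -> 10.0.0.8 (expiry=40+17=57). clock=40
Op 21: tick 3 -> clock=43.
lookup a.com: present, ip=10.0.0.8 expiry=57 > clock=43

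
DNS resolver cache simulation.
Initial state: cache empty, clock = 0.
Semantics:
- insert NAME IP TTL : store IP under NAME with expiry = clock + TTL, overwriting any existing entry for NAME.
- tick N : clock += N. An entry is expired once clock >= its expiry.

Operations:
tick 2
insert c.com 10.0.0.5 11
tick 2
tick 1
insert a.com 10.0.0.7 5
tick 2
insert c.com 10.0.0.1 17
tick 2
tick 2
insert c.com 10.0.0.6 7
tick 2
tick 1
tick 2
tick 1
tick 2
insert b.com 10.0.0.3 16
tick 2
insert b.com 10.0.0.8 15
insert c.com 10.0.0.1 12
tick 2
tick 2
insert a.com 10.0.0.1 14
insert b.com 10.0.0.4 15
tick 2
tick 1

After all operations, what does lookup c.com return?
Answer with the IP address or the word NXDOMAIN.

Answer: 10.0.0.1

Derivation:
Op 1: tick 2 -> clock=2.
Op 2: insert c.com -> 10.0.0.5 (expiry=2+11=13). clock=2
Op 3: tick 2 -> clock=4.
Op 4: tick 1 -> clock=5.
Op 5: insert a.com -> 10.0.0.7 (expiry=5+5=10). clock=5
Op 6: tick 2 -> clock=7.
Op 7: insert c.com -> 10.0.0.1 (expiry=7+17=24). clock=7
Op 8: tick 2 -> clock=9.
Op 9: tick 2 -> clock=11. purged={a.com}
Op 10: insert c.com -> 10.0.0.6 (expiry=11+7=18). clock=11
Op 11: tick 2 -> clock=13.
Op 12: tick 1 -> clock=14.
Op 13: tick 2 -> clock=16.
Op 14: tick 1 -> clock=17.
Op 15: tick 2 -> clock=19. purged={c.com}
Op 16: insert b.com -> 10.0.0.3 (expiry=19+16=35). clock=19
Op 17: tick 2 -> clock=21.
Op 18: insert b.com -> 10.0.0.8 (expiry=21+15=36). clock=21
Op 19: insert c.com -> 10.0.0.1 (expiry=21+12=33). clock=21
Op 20: tick 2 -> clock=23.
Op 21: tick 2 -> clock=25.
Op 22: insert a.com -> 10.0.0.1 (expiry=25+14=39). clock=25
Op 23: insert b.com -> 10.0.0.4 (expiry=25+15=40). clock=25
Op 24: tick 2 -> clock=27.
Op 25: tick 1 -> clock=28.
lookup c.com: present, ip=10.0.0.1 expiry=33 > clock=28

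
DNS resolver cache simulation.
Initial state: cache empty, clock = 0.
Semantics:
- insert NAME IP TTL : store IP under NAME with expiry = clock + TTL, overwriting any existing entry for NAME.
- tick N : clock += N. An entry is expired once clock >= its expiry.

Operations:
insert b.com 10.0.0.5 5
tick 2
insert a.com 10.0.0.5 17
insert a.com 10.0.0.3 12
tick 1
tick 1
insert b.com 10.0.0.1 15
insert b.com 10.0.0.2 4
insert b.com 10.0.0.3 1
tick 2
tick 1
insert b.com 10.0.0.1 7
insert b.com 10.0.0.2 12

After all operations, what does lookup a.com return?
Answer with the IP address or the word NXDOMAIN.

Op 1: insert b.com -> 10.0.0.5 (expiry=0+5=5). clock=0
Op 2: tick 2 -> clock=2.
Op 3: insert a.com -> 10.0.0.5 (expiry=2+17=19). clock=2
Op 4: insert a.com -> 10.0.0.3 (expiry=2+12=14). clock=2
Op 5: tick 1 -> clock=3.
Op 6: tick 1 -> clock=4.
Op 7: insert b.com -> 10.0.0.1 (expiry=4+15=19). clock=4
Op 8: insert b.com -> 10.0.0.2 (expiry=4+4=8). clock=4
Op 9: insert b.com -> 10.0.0.3 (expiry=4+1=5). clock=4
Op 10: tick 2 -> clock=6. purged={b.com}
Op 11: tick 1 -> clock=7.
Op 12: insert b.com -> 10.0.0.1 (expiry=7+7=14). clock=7
Op 13: insert b.com -> 10.0.0.2 (expiry=7+12=19). clock=7
lookup a.com: present, ip=10.0.0.3 expiry=14 > clock=7

Answer: 10.0.0.3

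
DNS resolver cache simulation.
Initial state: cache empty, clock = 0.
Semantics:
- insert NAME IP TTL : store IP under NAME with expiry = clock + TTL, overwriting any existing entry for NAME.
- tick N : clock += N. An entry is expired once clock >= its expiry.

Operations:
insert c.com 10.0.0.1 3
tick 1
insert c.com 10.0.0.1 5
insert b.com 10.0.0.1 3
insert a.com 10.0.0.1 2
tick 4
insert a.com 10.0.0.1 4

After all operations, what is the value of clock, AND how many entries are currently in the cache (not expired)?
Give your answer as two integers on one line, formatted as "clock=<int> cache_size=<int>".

Op 1: insert c.com -> 10.0.0.1 (expiry=0+3=3). clock=0
Op 2: tick 1 -> clock=1.
Op 3: insert c.com -> 10.0.0.1 (expiry=1+5=6). clock=1
Op 4: insert b.com -> 10.0.0.1 (expiry=1+3=4). clock=1
Op 5: insert a.com -> 10.0.0.1 (expiry=1+2=3). clock=1
Op 6: tick 4 -> clock=5. purged={a.com,b.com}
Op 7: insert a.com -> 10.0.0.1 (expiry=5+4=9). clock=5
Final clock = 5
Final cache (unexpired): {a.com,c.com} -> size=2

Answer: clock=5 cache_size=2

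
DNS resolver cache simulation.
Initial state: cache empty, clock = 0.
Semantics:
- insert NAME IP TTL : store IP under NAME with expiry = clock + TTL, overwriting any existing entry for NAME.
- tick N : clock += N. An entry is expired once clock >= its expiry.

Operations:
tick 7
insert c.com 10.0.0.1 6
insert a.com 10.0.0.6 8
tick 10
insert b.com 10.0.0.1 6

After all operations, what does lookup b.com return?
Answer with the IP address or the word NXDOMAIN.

Op 1: tick 7 -> clock=7.
Op 2: insert c.com -> 10.0.0.1 (expiry=7+6=13). clock=7
Op 3: insert a.com -> 10.0.0.6 (expiry=7+8=15). clock=7
Op 4: tick 10 -> clock=17. purged={a.com,c.com}
Op 5: insert b.com -> 10.0.0.1 (expiry=17+6=23). clock=17
lookup b.com: present, ip=10.0.0.1 expiry=23 > clock=17

Answer: 10.0.0.1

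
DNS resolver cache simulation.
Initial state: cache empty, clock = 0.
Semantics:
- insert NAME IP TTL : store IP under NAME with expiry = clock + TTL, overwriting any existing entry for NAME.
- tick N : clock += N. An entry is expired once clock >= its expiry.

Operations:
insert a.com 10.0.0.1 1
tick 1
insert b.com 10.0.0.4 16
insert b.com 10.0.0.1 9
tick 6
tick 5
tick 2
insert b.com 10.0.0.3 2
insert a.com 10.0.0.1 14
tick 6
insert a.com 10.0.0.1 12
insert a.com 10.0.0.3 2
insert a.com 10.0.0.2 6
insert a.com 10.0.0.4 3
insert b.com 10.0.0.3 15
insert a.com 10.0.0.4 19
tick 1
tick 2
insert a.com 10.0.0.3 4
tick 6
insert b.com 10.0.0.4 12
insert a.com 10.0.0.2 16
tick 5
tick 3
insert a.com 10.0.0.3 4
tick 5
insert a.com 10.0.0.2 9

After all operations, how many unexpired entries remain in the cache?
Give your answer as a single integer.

Op 1: insert a.com -> 10.0.0.1 (expiry=0+1=1). clock=0
Op 2: tick 1 -> clock=1. purged={a.com}
Op 3: insert b.com -> 10.0.0.4 (expiry=1+16=17). clock=1
Op 4: insert b.com -> 10.0.0.1 (expiry=1+9=10). clock=1
Op 5: tick 6 -> clock=7.
Op 6: tick 5 -> clock=12. purged={b.com}
Op 7: tick 2 -> clock=14.
Op 8: insert b.com -> 10.0.0.3 (expiry=14+2=16). clock=14
Op 9: insert a.com -> 10.0.0.1 (expiry=14+14=28). clock=14
Op 10: tick 6 -> clock=20. purged={b.com}
Op 11: insert a.com -> 10.0.0.1 (expiry=20+12=32). clock=20
Op 12: insert a.com -> 10.0.0.3 (expiry=20+2=22). clock=20
Op 13: insert a.com -> 10.0.0.2 (expiry=20+6=26). clock=20
Op 14: insert a.com -> 10.0.0.4 (expiry=20+3=23). clock=20
Op 15: insert b.com -> 10.0.0.3 (expiry=20+15=35). clock=20
Op 16: insert a.com -> 10.0.0.4 (expiry=20+19=39). clock=20
Op 17: tick 1 -> clock=21.
Op 18: tick 2 -> clock=23.
Op 19: insert a.com -> 10.0.0.3 (expiry=23+4=27). clock=23
Op 20: tick 6 -> clock=29. purged={a.com}
Op 21: insert b.com -> 10.0.0.4 (expiry=29+12=41). clock=29
Op 22: insert a.com -> 10.0.0.2 (expiry=29+16=45). clock=29
Op 23: tick 5 -> clock=34.
Op 24: tick 3 -> clock=37.
Op 25: insert a.com -> 10.0.0.3 (expiry=37+4=41). clock=37
Op 26: tick 5 -> clock=42. purged={a.com,b.com}
Op 27: insert a.com -> 10.0.0.2 (expiry=42+9=51). clock=42
Final cache (unexpired): {a.com} -> size=1

Answer: 1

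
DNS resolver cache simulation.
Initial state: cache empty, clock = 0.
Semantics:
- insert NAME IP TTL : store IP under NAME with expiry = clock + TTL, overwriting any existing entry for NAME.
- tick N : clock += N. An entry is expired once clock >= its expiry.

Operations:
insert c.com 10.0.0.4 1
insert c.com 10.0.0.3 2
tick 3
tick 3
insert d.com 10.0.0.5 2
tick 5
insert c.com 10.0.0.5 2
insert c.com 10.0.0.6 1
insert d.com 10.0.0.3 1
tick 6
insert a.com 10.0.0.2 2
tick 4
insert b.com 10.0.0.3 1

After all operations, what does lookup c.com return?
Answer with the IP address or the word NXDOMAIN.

Op 1: insert c.com -> 10.0.0.4 (expiry=0+1=1). clock=0
Op 2: insert c.com -> 10.0.0.3 (expiry=0+2=2). clock=0
Op 3: tick 3 -> clock=3. purged={c.com}
Op 4: tick 3 -> clock=6.
Op 5: insert d.com -> 10.0.0.5 (expiry=6+2=8). clock=6
Op 6: tick 5 -> clock=11. purged={d.com}
Op 7: insert c.com -> 10.0.0.5 (expiry=11+2=13). clock=11
Op 8: insert c.com -> 10.0.0.6 (expiry=11+1=12). clock=11
Op 9: insert d.com -> 10.0.0.3 (expiry=11+1=12). clock=11
Op 10: tick 6 -> clock=17. purged={c.com,d.com}
Op 11: insert a.com -> 10.0.0.2 (expiry=17+2=19). clock=17
Op 12: tick 4 -> clock=21. purged={a.com}
Op 13: insert b.com -> 10.0.0.3 (expiry=21+1=22). clock=21
lookup c.com: not in cache (expired or never inserted)

Answer: NXDOMAIN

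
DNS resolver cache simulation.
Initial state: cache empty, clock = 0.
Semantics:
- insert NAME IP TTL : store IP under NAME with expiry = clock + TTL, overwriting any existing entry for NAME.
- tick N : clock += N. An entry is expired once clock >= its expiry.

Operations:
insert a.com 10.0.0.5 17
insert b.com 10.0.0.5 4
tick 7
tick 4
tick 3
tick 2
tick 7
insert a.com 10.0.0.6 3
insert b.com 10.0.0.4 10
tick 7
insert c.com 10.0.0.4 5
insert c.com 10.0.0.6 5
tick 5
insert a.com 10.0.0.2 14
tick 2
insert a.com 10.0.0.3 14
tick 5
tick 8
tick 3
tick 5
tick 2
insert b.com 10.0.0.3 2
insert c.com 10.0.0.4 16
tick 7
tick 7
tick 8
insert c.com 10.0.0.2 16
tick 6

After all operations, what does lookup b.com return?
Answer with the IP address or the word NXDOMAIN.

Op 1: insert a.com -> 10.0.0.5 (expiry=0+17=17). clock=0
Op 2: insert b.com -> 10.0.0.5 (expiry=0+4=4). clock=0
Op 3: tick 7 -> clock=7. purged={b.com}
Op 4: tick 4 -> clock=11.
Op 5: tick 3 -> clock=14.
Op 6: tick 2 -> clock=16.
Op 7: tick 7 -> clock=23. purged={a.com}
Op 8: insert a.com -> 10.0.0.6 (expiry=23+3=26). clock=23
Op 9: insert b.com -> 10.0.0.4 (expiry=23+10=33). clock=23
Op 10: tick 7 -> clock=30. purged={a.com}
Op 11: insert c.com -> 10.0.0.4 (expiry=30+5=35). clock=30
Op 12: insert c.com -> 10.0.0.6 (expiry=30+5=35). clock=30
Op 13: tick 5 -> clock=35. purged={b.com,c.com}
Op 14: insert a.com -> 10.0.0.2 (expiry=35+14=49). clock=35
Op 15: tick 2 -> clock=37.
Op 16: insert a.com -> 10.0.0.3 (expiry=37+14=51). clock=37
Op 17: tick 5 -> clock=42.
Op 18: tick 8 -> clock=50.
Op 19: tick 3 -> clock=53. purged={a.com}
Op 20: tick 5 -> clock=58.
Op 21: tick 2 -> clock=60.
Op 22: insert b.com -> 10.0.0.3 (expiry=60+2=62). clock=60
Op 23: insert c.com -> 10.0.0.4 (expiry=60+16=76). clock=60
Op 24: tick 7 -> clock=67. purged={b.com}
Op 25: tick 7 -> clock=74.
Op 26: tick 8 -> clock=82. purged={c.com}
Op 27: insert c.com -> 10.0.0.2 (expiry=82+16=98). clock=82
Op 28: tick 6 -> clock=88.
lookup b.com: not in cache (expired or never inserted)

Answer: NXDOMAIN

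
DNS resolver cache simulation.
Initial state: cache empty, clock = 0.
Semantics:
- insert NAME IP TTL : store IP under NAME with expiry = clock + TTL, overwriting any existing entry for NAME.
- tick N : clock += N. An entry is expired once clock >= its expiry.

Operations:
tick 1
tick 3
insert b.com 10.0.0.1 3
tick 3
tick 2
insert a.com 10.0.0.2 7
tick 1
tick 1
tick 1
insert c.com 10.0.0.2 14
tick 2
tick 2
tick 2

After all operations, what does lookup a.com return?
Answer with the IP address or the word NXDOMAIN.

Answer: NXDOMAIN

Derivation:
Op 1: tick 1 -> clock=1.
Op 2: tick 3 -> clock=4.
Op 3: insert b.com -> 10.0.0.1 (expiry=4+3=7). clock=4
Op 4: tick 3 -> clock=7. purged={b.com}
Op 5: tick 2 -> clock=9.
Op 6: insert a.com -> 10.0.0.2 (expiry=9+7=16). clock=9
Op 7: tick 1 -> clock=10.
Op 8: tick 1 -> clock=11.
Op 9: tick 1 -> clock=12.
Op 10: insert c.com -> 10.0.0.2 (expiry=12+14=26). clock=12
Op 11: tick 2 -> clock=14.
Op 12: tick 2 -> clock=16. purged={a.com}
Op 13: tick 2 -> clock=18.
lookup a.com: not in cache (expired or never inserted)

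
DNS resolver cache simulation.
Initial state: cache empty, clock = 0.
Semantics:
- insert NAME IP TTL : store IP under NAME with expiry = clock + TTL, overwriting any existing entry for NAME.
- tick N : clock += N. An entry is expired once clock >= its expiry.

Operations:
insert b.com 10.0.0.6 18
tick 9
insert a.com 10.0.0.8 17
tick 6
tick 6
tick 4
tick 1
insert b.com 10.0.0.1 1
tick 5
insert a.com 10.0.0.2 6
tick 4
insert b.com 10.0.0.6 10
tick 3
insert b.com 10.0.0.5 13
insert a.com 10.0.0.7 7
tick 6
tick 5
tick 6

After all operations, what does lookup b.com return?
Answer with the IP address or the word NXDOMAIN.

Answer: NXDOMAIN

Derivation:
Op 1: insert b.com -> 10.0.0.6 (expiry=0+18=18). clock=0
Op 2: tick 9 -> clock=9.
Op 3: insert a.com -> 10.0.0.8 (expiry=9+17=26). clock=9
Op 4: tick 6 -> clock=15.
Op 5: tick 6 -> clock=21. purged={b.com}
Op 6: tick 4 -> clock=25.
Op 7: tick 1 -> clock=26. purged={a.com}
Op 8: insert b.com -> 10.0.0.1 (expiry=26+1=27). clock=26
Op 9: tick 5 -> clock=31. purged={b.com}
Op 10: insert a.com -> 10.0.0.2 (expiry=31+6=37). clock=31
Op 11: tick 4 -> clock=35.
Op 12: insert b.com -> 10.0.0.6 (expiry=35+10=45). clock=35
Op 13: tick 3 -> clock=38. purged={a.com}
Op 14: insert b.com -> 10.0.0.5 (expiry=38+13=51). clock=38
Op 15: insert a.com -> 10.0.0.7 (expiry=38+7=45). clock=38
Op 16: tick 6 -> clock=44.
Op 17: tick 5 -> clock=49. purged={a.com}
Op 18: tick 6 -> clock=55. purged={b.com}
lookup b.com: not in cache (expired or never inserted)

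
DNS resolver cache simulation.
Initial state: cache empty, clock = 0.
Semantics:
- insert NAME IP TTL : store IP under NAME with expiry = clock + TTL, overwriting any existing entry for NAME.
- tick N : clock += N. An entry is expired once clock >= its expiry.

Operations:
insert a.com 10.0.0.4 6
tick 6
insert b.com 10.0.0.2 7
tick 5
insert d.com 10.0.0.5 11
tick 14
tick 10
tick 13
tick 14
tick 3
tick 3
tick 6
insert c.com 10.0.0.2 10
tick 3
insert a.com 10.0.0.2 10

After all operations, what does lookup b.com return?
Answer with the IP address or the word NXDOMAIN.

Op 1: insert a.com -> 10.0.0.4 (expiry=0+6=6). clock=0
Op 2: tick 6 -> clock=6. purged={a.com}
Op 3: insert b.com -> 10.0.0.2 (expiry=6+7=13). clock=6
Op 4: tick 5 -> clock=11.
Op 5: insert d.com -> 10.0.0.5 (expiry=11+11=22). clock=11
Op 6: tick 14 -> clock=25. purged={b.com,d.com}
Op 7: tick 10 -> clock=35.
Op 8: tick 13 -> clock=48.
Op 9: tick 14 -> clock=62.
Op 10: tick 3 -> clock=65.
Op 11: tick 3 -> clock=68.
Op 12: tick 6 -> clock=74.
Op 13: insert c.com -> 10.0.0.2 (expiry=74+10=84). clock=74
Op 14: tick 3 -> clock=77.
Op 15: insert a.com -> 10.0.0.2 (expiry=77+10=87). clock=77
lookup b.com: not in cache (expired or never inserted)

Answer: NXDOMAIN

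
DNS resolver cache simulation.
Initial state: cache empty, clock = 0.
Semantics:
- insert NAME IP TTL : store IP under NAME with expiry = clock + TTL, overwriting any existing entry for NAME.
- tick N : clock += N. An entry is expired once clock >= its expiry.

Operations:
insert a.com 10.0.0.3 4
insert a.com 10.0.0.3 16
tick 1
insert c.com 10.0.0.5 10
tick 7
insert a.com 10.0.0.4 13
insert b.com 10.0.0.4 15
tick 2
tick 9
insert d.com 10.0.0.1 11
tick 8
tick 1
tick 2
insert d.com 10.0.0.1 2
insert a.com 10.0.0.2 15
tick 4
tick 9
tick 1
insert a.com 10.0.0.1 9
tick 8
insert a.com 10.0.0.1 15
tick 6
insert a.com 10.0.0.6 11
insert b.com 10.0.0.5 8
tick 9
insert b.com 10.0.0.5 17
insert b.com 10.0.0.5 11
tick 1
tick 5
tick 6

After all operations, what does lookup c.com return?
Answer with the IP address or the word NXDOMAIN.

Op 1: insert a.com -> 10.0.0.3 (expiry=0+4=4). clock=0
Op 2: insert a.com -> 10.0.0.3 (expiry=0+16=16). clock=0
Op 3: tick 1 -> clock=1.
Op 4: insert c.com -> 10.0.0.5 (expiry=1+10=11). clock=1
Op 5: tick 7 -> clock=8.
Op 6: insert a.com -> 10.0.0.4 (expiry=8+13=21). clock=8
Op 7: insert b.com -> 10.0.0.4 (expiry=8+15=23). clock=8
Op 8: tick 2 -> clock=10.
Op 9: tick 9 -> clock=19. purged={c.com}
Op 10: insert d.com -> 10.0.0.1 (expiry=19+11=30). clock=19
Op 11: tick 8 -> clock=27. purged={a.com,b.com}
Op 12: tick 1 -> clock=28.
Op 13: tick 2 -> clock=30. purged={d.com}
Op 14: insert d.com -> 10.0.0.1 (expiry=30+2=32). clock=30
Op 15: insert a.com -> 10.0.0.2 (expiry=30+15=45). clock=30
Op 16: tick 4 -> clock=34. purged={d.com}
Op 17: tick 9 -> clock=43.
Op 18: tick 1 -> clock=44.
Op 19: insert a.com -> 10.0.0.1 (expiry=44+9=53). clock=44
Op 20: tick 8 -> clock=52.
Op 21: insert a.com -> 10.0.0.1 (expiry=52+15=67). clock=52
Op 22: tick 6 -> clock=58.
Op 23: insert a.com -> 10.0.0.6 (expiry=58+11=69). clock=58
Op 24: insert b.com -> 10.0.0.5 (expiry=58+8=66). clock=58
Op 25: tick 9 -> clock=67. purged={b.com}
Op 26: insert b.com -> 10.0.0.5 (expiry=67+17=84). clock=67
Op 27: insert b.com -> 10.0.0.5 (expiry=67+11=78). clock=67
Op 28: tick 1 -> clock=68.
Op 29: tick 5 -> clock=73. purged={a.com}
Op 30: tick 6 -> clock=79. purged={b.com}
lookup c.com: not in cache (expired or never inserted)

Answer: NXDOMAIN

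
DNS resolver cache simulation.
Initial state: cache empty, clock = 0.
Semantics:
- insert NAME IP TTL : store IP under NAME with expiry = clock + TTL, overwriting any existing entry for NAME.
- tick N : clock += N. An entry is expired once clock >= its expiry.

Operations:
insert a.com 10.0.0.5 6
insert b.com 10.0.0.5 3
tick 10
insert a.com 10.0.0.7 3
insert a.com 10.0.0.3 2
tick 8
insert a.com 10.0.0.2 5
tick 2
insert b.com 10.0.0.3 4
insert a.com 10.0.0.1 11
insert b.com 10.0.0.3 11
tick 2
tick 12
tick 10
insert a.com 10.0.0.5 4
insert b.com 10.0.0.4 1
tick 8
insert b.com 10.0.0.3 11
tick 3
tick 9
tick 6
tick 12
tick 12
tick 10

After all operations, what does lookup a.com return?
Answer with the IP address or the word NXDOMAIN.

Op 1: insert a.com -> 10.0.0.5 (expiry=0+6=6). clock=0
Op 2: insert b.com -> 10.0.0.5 (expiry=0+3=3). clock=0
Op 3: tick 10 -> clock=10. purged={a.com,b.com}
Op 4: insert a.com -> 10.0.0.7 (expiry=10+3=13). clock=10
Op 5: insert a.com -> 10.0.0.3 (expiry=10+2=12). clock=10
Op 6: tick 8 -> clock=18. purged={a.com}
Op 7: insert a.com -> 10.0.0.2 (expiry=18+5=23). clock=18
Op 8: tick 2 -> clock=20.
Op 9: insert b.com -> 10.0.0.3 (expiry=20+4=24). clock=20
Op 10: insert a.com -> 10.0.0.1 (expiry=20+11=31). clock=20
Op 11: insert b.com -> 10.0.0.3 (expiry=20+11=31). clock=20
Op 12: tick 2 -> clock=22.
Op 13: tick 12 -> clock=34. purged={a.com,b.com}
Op 14: tick 10 -> clock=44.
Op 15: insert a.com -> 10.0.0.5 (expiry=44+4=48). clock=44
Op 16: insert b.com -> 10.0.0.4 (expiry=44+1=45). clock=44
Op 17: tick 8 -> clock=52. purged={a.com,b.com}
Op 18: insert b.com -> 10.0.0.3 (expiry=52+11=63). clock=52
Op 19: tick 3 -> clock=55.
Op 20: tick 9 -> clock=64. purged={b.com}
Op 21: tick 6 -> clock=70.
Op 22: tick 12 -> clock=82.
Op 23: tick 12 -> clock=94.
Op 24: tick 10 -> clock=104.
lookup a.com: not in cache (expired or never inserted)

Answer: NXDOMAIN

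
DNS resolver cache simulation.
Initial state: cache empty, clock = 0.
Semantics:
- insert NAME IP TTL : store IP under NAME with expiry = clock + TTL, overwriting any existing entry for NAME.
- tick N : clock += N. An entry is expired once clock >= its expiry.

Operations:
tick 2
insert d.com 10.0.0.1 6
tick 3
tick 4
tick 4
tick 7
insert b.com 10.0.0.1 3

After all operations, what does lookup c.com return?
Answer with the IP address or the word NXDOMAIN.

Answer: NXDOMAIN

Derivation:
Op 1: tick 2 -> clock=2.
Op 2: insert d.com -> 10.0.0.1 (expiry=2+6=8). clock=2
Op 3: tick 3 -> clock=5.
Op 4: tick 4 -> clock=9. purged={d.com}
Op 5: tick 4 -> clock=13.
Op 6: tick 7 -> clock=20.
Op 7: insert b.com -> 10.0.0.1 (expiry=20+3=23). clock=20
lookup c.com: not in cache (expired or never inserted)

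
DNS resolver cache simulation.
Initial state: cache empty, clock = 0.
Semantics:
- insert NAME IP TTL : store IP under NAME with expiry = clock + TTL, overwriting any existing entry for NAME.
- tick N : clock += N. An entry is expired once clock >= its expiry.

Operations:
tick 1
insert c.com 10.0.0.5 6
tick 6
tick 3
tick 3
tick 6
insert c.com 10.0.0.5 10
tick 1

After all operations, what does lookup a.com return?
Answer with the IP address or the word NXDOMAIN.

Op 1: tick 1 -> clock=1.
Op 2: insert c.com -> 10.0.0.5 (expiry=1+6=7). clock=1
Op 3: tick 6 -> clock=7. purged={c.com}
Op 4: tick 3 -> clock=10.
Op 5: tick 3 -> clock=13.
Op 6: tick 6 -> clock=19.
Op 7: insert c.com -> 10.0.0.5 (expiry=19+10=29). clock=19
Op 8: tick 1 -> clock=20.
lookup a.com: not in cache (expired or never inserted)

Answer: NXDOMAIN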